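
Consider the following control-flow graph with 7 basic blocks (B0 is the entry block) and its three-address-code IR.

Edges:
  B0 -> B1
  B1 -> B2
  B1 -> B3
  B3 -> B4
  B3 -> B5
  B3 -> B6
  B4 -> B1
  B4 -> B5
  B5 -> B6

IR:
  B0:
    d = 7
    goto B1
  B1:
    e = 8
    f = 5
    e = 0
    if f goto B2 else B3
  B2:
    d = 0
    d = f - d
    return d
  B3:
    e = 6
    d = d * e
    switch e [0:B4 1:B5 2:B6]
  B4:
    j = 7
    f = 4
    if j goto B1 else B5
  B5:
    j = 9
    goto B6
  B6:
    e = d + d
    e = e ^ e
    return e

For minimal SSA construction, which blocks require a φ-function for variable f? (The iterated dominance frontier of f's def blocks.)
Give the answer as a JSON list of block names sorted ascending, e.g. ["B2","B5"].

idom tree: B1←B0 B2←B1 B3←B1 B4←B3 B5←B3 B6←B3
Join-block Dom:
  B1: preds {B0,B4}: {B0} ∩ {B0,B1,B3,B4} = {B0}; idom=B0
  B5: preds {B3,B4}: {B0,B1,B3} ∩ {B0,B1,B3,B4} = {B0,B1,B3}; idom=B3
  B6: preds {B3,B5}: {B0,B1,B3} ∩ {B0,B1,B3,B5} = {B0,B1,B3}; idom=B3

DF walk-up:
  B1←B0: walk · to B0
  B1←B4: walk B4→B3→B1 to B0
  B5←B3: walk · to B3
  B5←B4: walk B4 to B3
  B6←B3: walk · to B3
  B6←B5: walk B5 to B3
  B0: DF=∅
  B1: DF={B1}
  B2: DF=∅
  B3: DF={B1}
  B4: DF={B1,B5}
  B5: DF={B6}
  B6: DF=∅

φ for f: defs {B1,B4}
  DF⁺ = {B1,B5,B6}

Answer: ["B1", "B5", "B6"]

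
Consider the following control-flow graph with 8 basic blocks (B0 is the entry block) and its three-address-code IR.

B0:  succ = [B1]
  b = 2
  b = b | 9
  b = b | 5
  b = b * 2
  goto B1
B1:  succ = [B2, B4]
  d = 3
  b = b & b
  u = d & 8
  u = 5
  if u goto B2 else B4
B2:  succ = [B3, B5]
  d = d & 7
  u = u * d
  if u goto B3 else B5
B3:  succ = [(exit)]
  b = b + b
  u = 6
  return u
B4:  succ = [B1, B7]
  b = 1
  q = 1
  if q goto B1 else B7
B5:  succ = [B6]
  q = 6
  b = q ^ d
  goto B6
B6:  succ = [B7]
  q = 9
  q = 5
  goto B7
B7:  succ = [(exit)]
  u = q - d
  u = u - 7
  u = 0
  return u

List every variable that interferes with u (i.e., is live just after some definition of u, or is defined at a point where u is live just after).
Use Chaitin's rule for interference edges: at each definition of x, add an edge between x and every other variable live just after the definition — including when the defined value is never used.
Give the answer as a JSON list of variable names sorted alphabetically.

Answer: ["b", "d"]

Derivation:
def/use:
  B0 def {b} use ∅
  B1 def {b,d,u} use {b}
  B2 def {d,u} use {d,u}
  B3 def {b,u} use {b}
  B4 def {b,q} use ∅
  B5 def {b,q} use {d}
  B6 def {q} use ∅
  B7 def {u} use {d,q}

Liveness:
  B0 li=∅ lo={b}
  B1 li={b} lo={b,d,u}
  B2 li={b,d,u} lo={b,d}
  B3 li={b} lo=∅
  B4 li={d} lo={b,d,q}
  B5 li={d} lo={d}
  B6 li={d} lo={d,q}
  B7 li={d,q} lo=∅

Interference:
  b: {d,q,u}
  d: {b,q,u}
  q: {b,d}
  u: {b,d}

N(u) = ["b", "d"]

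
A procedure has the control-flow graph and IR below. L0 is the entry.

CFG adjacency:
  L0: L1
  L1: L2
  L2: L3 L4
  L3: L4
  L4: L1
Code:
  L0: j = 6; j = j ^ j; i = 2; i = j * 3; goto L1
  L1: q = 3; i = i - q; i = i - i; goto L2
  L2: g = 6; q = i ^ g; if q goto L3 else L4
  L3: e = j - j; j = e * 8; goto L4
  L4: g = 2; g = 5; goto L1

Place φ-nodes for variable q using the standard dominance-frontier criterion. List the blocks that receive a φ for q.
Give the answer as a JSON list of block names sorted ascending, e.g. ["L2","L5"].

idom tree: L1←L0 L2←L1 L3←L2 L4←L2
Dom at joins:
  L1: preds {L0,L4}: {L0} ∩ {L0,L1,L2,L4} = {L0}; idom=L0
  L4: preds {L2,L3}: {L0,L1,L2} ∩ {L0,L1,L2,L3} = {L0,L1,L2}; idom=L2

DF walk-up:
  join L1 pred L0: · stop@L0
  join L1 pred L4: L4→L2→L1 stop@L0
  join L4 pred L2: · stop@L2
  join L4 pred L3: L3 stop@L2
  DF(L0)=∅
  DF(L1)={L1}
  DF(L2)={L1}
  DF(L3)={L4}
  DF(L4)={L1}

φ for q: defs {L1,L2}
  DF⁺ = {L1}

Answer: ["L1"]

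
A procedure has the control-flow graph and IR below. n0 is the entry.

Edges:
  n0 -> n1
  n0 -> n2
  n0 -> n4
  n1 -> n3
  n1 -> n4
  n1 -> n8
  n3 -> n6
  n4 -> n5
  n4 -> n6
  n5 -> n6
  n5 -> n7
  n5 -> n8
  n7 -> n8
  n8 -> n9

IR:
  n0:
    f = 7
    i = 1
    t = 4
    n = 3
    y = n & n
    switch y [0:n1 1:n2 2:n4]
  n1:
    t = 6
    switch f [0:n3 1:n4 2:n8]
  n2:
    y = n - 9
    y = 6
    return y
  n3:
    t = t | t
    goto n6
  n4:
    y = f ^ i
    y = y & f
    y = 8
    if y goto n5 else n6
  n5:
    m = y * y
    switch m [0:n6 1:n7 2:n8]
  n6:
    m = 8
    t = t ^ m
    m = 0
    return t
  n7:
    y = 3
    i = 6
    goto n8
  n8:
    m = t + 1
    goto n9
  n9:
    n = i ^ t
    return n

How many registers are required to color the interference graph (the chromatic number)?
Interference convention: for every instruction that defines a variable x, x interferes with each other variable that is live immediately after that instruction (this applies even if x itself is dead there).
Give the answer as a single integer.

Per-block:
  n0 def {f,i,n,t,y} use ∅
  n1 def {t} use {f}
  n2 def {y} use {n}
  n3 def {t} use {t}
  n4 def {y} use {f,i}
  n5 def {m} use {y}
  n6 def {m,t} use {t}
  n7 def {i,y} use ∅
  n8 def {m} use {t}
  n9 def {n} use {i,t}

Live sets:
  live n0: ∅→{f,i,n,t}
  live n1: {f,i}→{f,i,t}
  live n2: {n}→∅
  live n3: {t}→{t}
  live n4: {f,i,t}→{i,t,y}
  live n5: {i,t,y}→{i,t}
  live n6: {t}→∅
  live n7: {t}→{i,t}
  live n8: {i,t}→{i,t}
  live n9: {i,t}→∅

Interfere edges:
  f — {i,n,t,y}
  i — {f,m,n,t,y}
  m — {i,t}
  n — {f,i,t,y}
  t — {f,i,m,n,y}
  y — {f,i,n,t}

Registers:
  clique {f,i,n,t,y} ⇒ need ≥ 5
  5-colouring: R0={i}  R1={t}  R2={f,m}  R3={n}  R4={y}
  χ = 5

Answer: 5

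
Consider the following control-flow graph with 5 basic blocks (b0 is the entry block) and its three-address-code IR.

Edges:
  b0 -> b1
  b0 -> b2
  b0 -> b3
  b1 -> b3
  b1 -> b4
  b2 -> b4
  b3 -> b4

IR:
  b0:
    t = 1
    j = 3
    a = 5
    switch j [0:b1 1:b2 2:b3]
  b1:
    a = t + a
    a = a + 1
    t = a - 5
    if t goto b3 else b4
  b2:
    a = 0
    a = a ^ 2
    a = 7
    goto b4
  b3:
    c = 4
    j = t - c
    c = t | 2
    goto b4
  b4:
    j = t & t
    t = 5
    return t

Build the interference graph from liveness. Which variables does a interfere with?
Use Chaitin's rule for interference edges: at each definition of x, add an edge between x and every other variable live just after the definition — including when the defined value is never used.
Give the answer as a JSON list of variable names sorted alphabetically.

def/use:
  b0: {a,j,t} / ∅
  b1: {a,t} / {a,t}
  b2: {a} / ∅
  b3: {c,j} / {t}
  b4: {j,t} / {t}

Live sets:
  b0: in=∅ out={a,t}
  b1: in={a,t} out={t}
  b2: in={t} out={t}
  b3: in={t} out={t}
  b4: in={t} out=∅

Interfere edges:
  a — {j,t}
  c — {t}
  j — {a,t}
  t — {a,c,j}

N(a) = ["j", "t"]

Answer: ["j", "t"]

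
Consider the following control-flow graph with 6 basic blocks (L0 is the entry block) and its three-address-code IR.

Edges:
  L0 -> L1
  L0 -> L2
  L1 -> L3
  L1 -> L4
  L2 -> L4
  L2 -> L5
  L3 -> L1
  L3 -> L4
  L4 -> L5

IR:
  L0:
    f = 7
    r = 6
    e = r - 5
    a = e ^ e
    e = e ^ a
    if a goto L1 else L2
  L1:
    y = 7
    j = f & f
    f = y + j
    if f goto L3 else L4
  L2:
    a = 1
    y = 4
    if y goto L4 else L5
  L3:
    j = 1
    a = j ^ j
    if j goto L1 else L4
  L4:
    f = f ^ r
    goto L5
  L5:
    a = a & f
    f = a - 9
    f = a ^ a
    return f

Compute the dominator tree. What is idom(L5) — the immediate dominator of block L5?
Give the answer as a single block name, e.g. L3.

idom tree: L1←L0 L2←L0 L3←L1 L4←L0 L5←L0
Dom at joins:
  L1: preds {L0,L3}: {L0} ∩ {L0,L1,L3} = {L0}; idom=L0
  L4: preds {L1,L2,L3}: {L0,L1} ∩ {L0,L2} ∩ {L0,L1,L3} = {L0}; idom=L0
  L5: preds {L2,L4}: {L0,L2} ∩ {L0,L4} = {L0}; idom=L0

idom(L5) = L0

Answer: L0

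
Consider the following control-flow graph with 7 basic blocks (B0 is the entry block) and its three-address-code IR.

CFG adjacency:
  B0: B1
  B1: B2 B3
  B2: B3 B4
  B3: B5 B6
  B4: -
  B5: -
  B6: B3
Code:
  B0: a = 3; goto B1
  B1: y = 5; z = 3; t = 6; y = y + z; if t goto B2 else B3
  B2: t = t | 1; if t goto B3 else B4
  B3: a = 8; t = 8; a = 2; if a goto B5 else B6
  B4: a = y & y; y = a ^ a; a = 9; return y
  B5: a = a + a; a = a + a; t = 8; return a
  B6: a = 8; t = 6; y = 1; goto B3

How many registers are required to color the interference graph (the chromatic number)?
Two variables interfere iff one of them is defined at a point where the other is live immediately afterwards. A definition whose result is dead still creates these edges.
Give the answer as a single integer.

Per-block:
  B0: def={a} ue=∅
  B1: def={t,y,z} ue=∅
  B2: def={t} ue={t}
  B3: def={a,t} ue=∅
  B4: def={a,y} ue={y}
  B5: def={a,t} ue={a}
  B6: def={a,t,y} ue=∅

Live sets:
  live B0: ∅→∅
  live B1: ∅→{t,y}
  live B2: {t,y}→{y}
  live B3: ∅→{a}
  live B4: {y}→∅
  live B5: {a}→∅
  live B6: ∅→∅

Interference:
  a↔{t,y}
  t↔{a,y,z}
  y↔{a,t,z}
  z↔{t,y}

Registers:
  clique {a,t,y} ⇒ need ≥ 3
  assign a→c2 t→c0 y→c1 z→c2 — no edge inside a register ⇒ χ ≤ 3
  χ = 3

Answer: 3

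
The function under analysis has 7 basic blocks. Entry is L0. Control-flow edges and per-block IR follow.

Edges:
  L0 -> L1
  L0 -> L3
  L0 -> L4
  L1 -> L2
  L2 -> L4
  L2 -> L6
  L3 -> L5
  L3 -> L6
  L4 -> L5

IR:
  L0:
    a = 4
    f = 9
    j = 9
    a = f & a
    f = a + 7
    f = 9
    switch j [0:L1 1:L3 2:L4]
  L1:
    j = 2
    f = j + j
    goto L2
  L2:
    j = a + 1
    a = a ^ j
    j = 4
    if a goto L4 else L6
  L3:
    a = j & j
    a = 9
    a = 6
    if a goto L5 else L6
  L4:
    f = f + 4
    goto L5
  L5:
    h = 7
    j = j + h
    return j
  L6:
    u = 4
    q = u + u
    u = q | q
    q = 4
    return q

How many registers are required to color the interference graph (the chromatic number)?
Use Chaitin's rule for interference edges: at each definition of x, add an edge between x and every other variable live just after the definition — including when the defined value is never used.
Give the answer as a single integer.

Block summaries:
  L0 def {a,f,j} use ∅
  L1 def {f,j} use ∅
  L2 def {a,j} use {a}
  L3 def {a} use {j}
  L4 def {f} use {f}
  L5 def {h,j} use {j}
  L6 def {q,u} use ∅

Liveness:
  live L0: ∅→{a,f,j}
  live L1: {a}→{a,f}
  live L2: {a,f}→{f,j}
  live L3: {j}→{j}
  live L4: {f,j}→{j}
  live L5: {j}→∅
  live L6: ∅→∅

Interfere edges:
  a↔{f,j}
  f↔{a,j}
  h↔{j}
  j↔{a,f,h}
  q↔∅
  u↔∅

Registers:
  lower bound: {a,f,j} mutually conflict ⇒ χ ≥ 3
  3-colouring: c0={j,q,u}  c1={a,h}  c2={f}
  χ = 3

Answer: 3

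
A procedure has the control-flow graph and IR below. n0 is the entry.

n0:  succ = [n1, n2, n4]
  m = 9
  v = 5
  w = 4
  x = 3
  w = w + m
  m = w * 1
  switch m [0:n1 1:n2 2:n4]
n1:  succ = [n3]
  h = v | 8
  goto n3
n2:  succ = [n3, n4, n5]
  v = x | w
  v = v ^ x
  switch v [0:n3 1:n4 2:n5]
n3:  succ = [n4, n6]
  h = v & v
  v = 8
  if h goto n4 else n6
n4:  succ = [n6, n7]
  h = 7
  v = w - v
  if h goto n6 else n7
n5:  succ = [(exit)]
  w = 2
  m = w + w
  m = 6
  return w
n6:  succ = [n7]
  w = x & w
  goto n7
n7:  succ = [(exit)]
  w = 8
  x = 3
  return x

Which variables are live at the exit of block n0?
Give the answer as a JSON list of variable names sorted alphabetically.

Answer: ["v", "w", "x"]

Analysis:
Per-block:
  n0: def={m,v,w,x} ue=∅
  n1: def={h} ue={v}
  n2: def={v} ue={w,x}
  n3: def={h,v} ue={v}
  n4: def={h,v} ue={v,w}
  n5: def={m,w} ue=∅
  n6: def={w} ue={w,x}
  n7: def={w,x} ue=∅

Liveness:
  n0 li=∅ lo={v,w,x}
  n1 li={v,w,x} lo={v,w,x}
  n2 li={w,x} lo={v,w,x}
  n3 li={v,w,x} lo={v,w,x}
  n4 li={v,w,x} lo={w,x}
  n5 li=∅ lo=∅
  n6 li={w,x} lo=∅
  n7 li=∅ lo=∅

live-out(n0) = ["v", "w", "x"]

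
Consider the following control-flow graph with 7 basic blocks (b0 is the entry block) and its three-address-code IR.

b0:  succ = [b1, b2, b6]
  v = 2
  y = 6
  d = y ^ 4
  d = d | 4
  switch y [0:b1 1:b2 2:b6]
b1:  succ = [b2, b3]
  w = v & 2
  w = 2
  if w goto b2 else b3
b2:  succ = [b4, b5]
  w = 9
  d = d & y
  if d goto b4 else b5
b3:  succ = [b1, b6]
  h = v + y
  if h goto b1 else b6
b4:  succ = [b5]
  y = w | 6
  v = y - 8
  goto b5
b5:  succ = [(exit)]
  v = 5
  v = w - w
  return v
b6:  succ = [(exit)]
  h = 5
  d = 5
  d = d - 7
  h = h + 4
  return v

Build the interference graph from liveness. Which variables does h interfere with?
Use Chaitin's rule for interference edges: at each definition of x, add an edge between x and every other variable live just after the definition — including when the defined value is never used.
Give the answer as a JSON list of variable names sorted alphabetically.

Answer: ["d", "v", "y"]

Working:
Per-block:
  b0 def {d,v,y} use ∅
  b1 def {w} use {v}
  b2 def {d,w} use {d,y}
  b3 def {h} use {v,y}
  b4 def {v,y} use {w}
  b5 def {v} use {w}
  b6 def {d,h} use {v}

Liveness:
  live b0: ∅→{d,v,y}
  live b1: {d,v,y}→{d,v,y}
  live b2: {d,y}→{w}
  live b3: {d,v,y}→{d,v,y}
  live b4: {w}→{w}
  live b5: {w}→∅
  live b6: {v}→∅

Interference:
  d↔{h,v,w,y}
  h↔{d,v,y}
  v↔{d,h,w,y}
  w↔{d,v,y}
  y↔{d,h,v,w}

N(h) = ["d", "v", "y"]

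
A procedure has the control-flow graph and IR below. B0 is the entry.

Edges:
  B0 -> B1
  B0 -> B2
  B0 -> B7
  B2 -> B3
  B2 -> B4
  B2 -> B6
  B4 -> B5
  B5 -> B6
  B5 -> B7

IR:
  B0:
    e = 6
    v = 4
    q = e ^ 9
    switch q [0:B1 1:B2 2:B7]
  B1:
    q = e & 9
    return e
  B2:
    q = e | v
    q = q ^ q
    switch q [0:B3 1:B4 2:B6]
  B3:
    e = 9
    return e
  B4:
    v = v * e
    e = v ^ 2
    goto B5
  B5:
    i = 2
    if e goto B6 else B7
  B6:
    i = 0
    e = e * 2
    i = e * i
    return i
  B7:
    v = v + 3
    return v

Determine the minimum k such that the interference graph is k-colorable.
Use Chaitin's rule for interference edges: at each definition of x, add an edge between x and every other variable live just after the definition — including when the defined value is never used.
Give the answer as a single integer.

Answer: 3

Working:
def/use:
  B0: {e,q,v} / ∅
  B1: {q} / {e}
  B2: {q} / {e,v}
  B3: {e} / ∅
  B4: {e,v} / {e,v}
  B5: {i} / {e}
  B6: {e,i} / {e}
  B7: {v} / {v}

Liveness:
  live B0: ∅→{e,v}
  live B1: {e}→∅
  live B2: {e,v}→{e,v}
  live B3: ∅→∅
  live B4: {e,v}→{e,v}
  live B5: {e,v}→{e,v}
  live B6: {e}→∅
  live B7: {v}→∅

Interference:
  e: {i,q,v}
  i: {e,v}
  q: {e,v}
  v: {e,i,q}

Chromatic number:
  clique {e,i,v} ⇒ need ≥ 3
  assign e→r0 i→r2 q→r2 v→r1 — no edge inside a register ⇒ χ ≤ 3
  χ = 3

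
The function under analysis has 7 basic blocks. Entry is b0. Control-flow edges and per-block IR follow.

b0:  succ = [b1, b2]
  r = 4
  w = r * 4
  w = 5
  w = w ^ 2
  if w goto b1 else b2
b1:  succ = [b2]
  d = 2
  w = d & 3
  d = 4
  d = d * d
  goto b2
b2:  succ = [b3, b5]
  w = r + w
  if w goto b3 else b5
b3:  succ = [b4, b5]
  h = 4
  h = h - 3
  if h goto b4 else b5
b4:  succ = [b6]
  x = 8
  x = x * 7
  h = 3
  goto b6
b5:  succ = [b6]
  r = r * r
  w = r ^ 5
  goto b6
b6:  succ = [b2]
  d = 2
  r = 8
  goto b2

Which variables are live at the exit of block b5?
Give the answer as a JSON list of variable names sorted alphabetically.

Answer: ["w"]

Working:
Block summaries:
  b0 def {r,w} use ∅
  b1 def {d,w} use ∅
  b2 def {w} use {r,w}
  b3 def {h} use ∅
  b4 def {h,x} use ∅
  b5 def {r,w} use {r}
  b6 def {d,r} use ∅

Live sets:
  b0 li=∅ lo={r,w}
  b1 li={r} lo={r,w}
  b2 li={r,w} lo={r,w}
  b3 li={r,w} lo={r,w}
  b4 li={w} lo={w}
  b5 li={r} lo={w}
  b6 li={w} lo={r,w}

live-out(b5) = ["w"]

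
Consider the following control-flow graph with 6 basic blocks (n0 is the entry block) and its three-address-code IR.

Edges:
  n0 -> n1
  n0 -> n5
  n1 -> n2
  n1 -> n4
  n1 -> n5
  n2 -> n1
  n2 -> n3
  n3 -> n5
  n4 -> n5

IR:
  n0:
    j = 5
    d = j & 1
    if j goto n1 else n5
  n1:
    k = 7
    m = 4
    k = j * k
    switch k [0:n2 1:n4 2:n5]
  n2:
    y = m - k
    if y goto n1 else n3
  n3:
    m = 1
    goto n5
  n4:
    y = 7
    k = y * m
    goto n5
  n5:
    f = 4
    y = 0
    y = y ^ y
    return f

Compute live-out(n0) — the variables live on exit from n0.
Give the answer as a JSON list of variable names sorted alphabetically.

Answer: ["j"]

Working:
Block summaries:
  n0: {d,j} / ∅
  n1: {k,m} / {j}
  n2: {y} / {k,m}
  n3: {m} / ∅
  n4: {k,y} / {m}
  n5: {f,y} / ∅

Live sets:
  live n0: ∅→{j}
  live n1: {j}→{j,k,m}
  live n2: {j,k,m}→{j}
  live n3: ∅→∅
  live n4: {m}→∅
  live n5: ∅→∅

live-out(n0) = ["j"]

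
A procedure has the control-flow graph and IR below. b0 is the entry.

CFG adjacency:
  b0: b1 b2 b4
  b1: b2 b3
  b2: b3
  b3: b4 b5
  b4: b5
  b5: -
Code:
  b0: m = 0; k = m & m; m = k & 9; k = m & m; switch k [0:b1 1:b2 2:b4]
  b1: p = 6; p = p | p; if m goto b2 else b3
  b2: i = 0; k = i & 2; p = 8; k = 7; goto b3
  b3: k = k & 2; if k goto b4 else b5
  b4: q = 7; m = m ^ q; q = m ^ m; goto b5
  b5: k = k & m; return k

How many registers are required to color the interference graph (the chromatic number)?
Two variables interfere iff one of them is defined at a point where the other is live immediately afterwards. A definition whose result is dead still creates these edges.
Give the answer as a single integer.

Block summaries:
  b0 def {k,m} use ∅
  b1 def {p} use {m}
  b2 def {i,k,p} use ∅
  b3 def {k} use {k}
  b4 def {m,q} use {m}
  b5 def {k} use {k,m}

Liveness:
  live b0: ∅→{k,m}
  live b1: {k,m}→{k,m}
  live b2: {m}→{k,m}
  live b3: {k,m}→{k,m}
  live b4: {k,m}→{k,m}
  live b5: {k,m}→∅

Interfere edges:
  i↔{m}
  k↔{m,p,q}
  m↔{i,k,p,q}
  p↔{k,m}
  q↔{k,m}

Chromatic number:
  lower bound: {k,m,p} mutually conflict ⇒ χ ≥ 3
  3-colouring: r0={m}  r1={i,k}  r2={p,q}
  χ = 3

Answer: 3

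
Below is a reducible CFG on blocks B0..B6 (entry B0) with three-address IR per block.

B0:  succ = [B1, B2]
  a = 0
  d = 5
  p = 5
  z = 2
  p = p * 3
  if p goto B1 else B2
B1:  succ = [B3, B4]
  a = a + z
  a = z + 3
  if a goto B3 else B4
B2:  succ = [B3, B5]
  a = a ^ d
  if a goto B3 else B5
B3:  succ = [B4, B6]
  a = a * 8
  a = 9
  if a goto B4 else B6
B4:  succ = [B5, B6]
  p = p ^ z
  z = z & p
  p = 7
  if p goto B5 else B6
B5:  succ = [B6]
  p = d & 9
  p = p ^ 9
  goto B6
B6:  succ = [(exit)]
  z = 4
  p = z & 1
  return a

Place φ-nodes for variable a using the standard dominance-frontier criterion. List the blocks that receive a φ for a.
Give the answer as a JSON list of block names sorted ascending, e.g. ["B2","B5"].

idom tree: B1←B0 B2←B0 B3←B0 B4←B0 B5←B0 B6←B0
Join-block Dom:
  B3: preds {B1,B2}: {B0,B1} ∩ {B0,B2} = {B0}; idom=B0
  B4: preds {B1,B3}: {B0,B1} ∩ {B0,B3} = {B0}; idom=B0
  B5: preds {B2,B4}: {B0,B2} ∩ {B0,B4} = {B0}; idom=B0
  B6: preds {B3,B4,B5}: {B0,B3} ∩ {B0,B4} ∩ {B0,B5} = {B0}; idom=B0

DF derivation:
  join B3 pred B1: B1 stop@B0
  join B3 pred B2: B2 stop@B0
  join B4 pred B1: B1 stop@B0
  join B4 pred B3: B3 stop@B0
  join B5 pred B2: B2 stop@B0
  join B5 pred B4: B4 stop@B0
  join B6 pred B3: B3 stop@B0
  join B6 pred B4: B4 stop@B0
  join B6 pred B5: B5 stop@B0
  DF(B0)=∅
  DF(B1)={B3,B4}
  DF(B2)={B3,B5}
  DF(B3)={B4,B6}
  DF(B4)={B5,B6}
  DF(B5)={B6}
  DF(B6)=∅

φ for a: defs {B0,B1,B2,B3}
  DF⁺ = {B3,B4,B5,B6}

Answer: ["B3", "B4", "B5", "B6"]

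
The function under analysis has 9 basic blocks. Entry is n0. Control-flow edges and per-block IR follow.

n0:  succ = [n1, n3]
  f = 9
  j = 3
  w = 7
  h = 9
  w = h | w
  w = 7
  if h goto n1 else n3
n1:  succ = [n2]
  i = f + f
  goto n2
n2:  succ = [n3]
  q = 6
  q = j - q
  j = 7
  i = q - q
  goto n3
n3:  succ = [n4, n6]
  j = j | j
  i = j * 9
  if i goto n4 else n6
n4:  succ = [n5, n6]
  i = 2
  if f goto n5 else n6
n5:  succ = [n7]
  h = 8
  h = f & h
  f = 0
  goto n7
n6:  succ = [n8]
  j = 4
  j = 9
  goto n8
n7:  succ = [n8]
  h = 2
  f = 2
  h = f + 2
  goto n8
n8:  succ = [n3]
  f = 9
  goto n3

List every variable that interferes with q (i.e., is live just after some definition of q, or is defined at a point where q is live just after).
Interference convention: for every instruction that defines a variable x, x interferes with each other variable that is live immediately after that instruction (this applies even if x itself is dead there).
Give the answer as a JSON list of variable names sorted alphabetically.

Block summaries:
  n0 def {f,h,j,w} use ∅
  n1 def {i} use {f}
  n2 def {i,j,q} use {j}
  n3 def {i,j} use {j}
  n4 def {i} use {f}
  n5 def {f,h} use {f}
  n6 def {j} use ∅
  n7 def {f,h} use ∅
  n8 def {f} use ∅

Live sets:
  n0 li=∅ lo={f,j}
  n1 li={f,j} lo={f,j}
  n2 li={f,j} lo={f,j}
  n3 li={f,j} lo={f,j}
  n4 li={f,j} lo={f,j}
  n5 li={f,j} lo={j}
  n6 li=∅ lo={j}
  n7 li={j} lo={j}
  n8 li={j} lo={f,j}

Interfere edges:
  f↔{h,i,j,q,w}
  h↔{f,j,w}
  i↔{f,j}
  j↔{f,h,i,q,w}
  q↔{f,j}
  w↔{f,h,j}

N(q) = ["f", "j"]

Answer: ["f", "j"]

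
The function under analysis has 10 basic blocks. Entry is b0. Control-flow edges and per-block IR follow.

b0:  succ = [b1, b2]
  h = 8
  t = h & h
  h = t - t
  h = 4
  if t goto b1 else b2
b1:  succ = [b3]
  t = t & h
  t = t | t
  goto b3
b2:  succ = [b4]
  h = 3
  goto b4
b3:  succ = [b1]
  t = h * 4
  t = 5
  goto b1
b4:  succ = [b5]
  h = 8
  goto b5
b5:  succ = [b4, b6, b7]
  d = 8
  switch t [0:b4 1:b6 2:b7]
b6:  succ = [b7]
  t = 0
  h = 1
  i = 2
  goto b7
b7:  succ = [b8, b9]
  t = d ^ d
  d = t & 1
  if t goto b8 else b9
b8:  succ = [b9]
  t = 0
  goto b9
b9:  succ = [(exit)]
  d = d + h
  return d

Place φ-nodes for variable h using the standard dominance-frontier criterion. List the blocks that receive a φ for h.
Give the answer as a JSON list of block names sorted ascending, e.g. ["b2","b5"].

Answer: ["b4", "b7"]

Working:
idom tree: b1←b0 b2←b0 b3←b1 b4←b2 b5←b4 b6←b5 b7←b5 b8←b7 b9←b7
Dom at joins:
  b1: preds {b0,b3}: {b0} ∩ {b0,b1,b3} = {b0}; idom=b0
  b4: preds {b2,b5}: {b0,b2} ∩ {b0,b2,b4,b5} = {b0,b2}; idom=b2
  b7: preds {b5,b6}: {b0,b2,b4,b5} ∩ {b0,b2,b4,b5,b6} = {b0,b2,b4,b5}; idom=b5
  b9: preds {b7,b8}: {b0,b2,b4,b5,b7} ∩ {b0,b2,b4,b5,b7,b8} = {b0,b2,b4,b5,b7}; idom=b7

DF derivation:
  join b1 pred b0: · stop@b0
  join b1 pred b3: b3→b1 stop@b0
  join b4 pred b2: · stop@b2
  join b4 pred b5: b5→b4 stop@b2
  join b7 pred b5: · stop@b5
  join b7 pred b6: b6 stop@b5
  join b9 pred b7: · stop@b7
  join b9 pred b8: b8 stop@b7
  DF(b0)=∅
  DF(b1)={b1}
  DF(b2)=∅
  DF(b3)={b1}
  DF(b4)={b4}
  DF(b5)={b4}
  DF(b6)={b7}
  DF(b7)=∅
  DF(b8)={b9}
  DF(b9)=∅

φ for h: defs {b0,b2,b4,b6}
  DF⁺ = {b4,b7}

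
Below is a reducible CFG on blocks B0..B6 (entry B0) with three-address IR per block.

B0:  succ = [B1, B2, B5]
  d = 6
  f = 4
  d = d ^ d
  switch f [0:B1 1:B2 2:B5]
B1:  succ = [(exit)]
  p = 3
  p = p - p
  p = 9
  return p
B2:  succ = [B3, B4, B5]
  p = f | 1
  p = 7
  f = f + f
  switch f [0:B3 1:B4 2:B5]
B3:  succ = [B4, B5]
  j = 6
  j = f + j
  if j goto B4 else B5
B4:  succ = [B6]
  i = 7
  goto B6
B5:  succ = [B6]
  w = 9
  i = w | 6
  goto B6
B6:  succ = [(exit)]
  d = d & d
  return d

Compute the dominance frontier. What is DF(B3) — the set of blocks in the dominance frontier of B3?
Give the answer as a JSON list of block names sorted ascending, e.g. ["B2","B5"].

idom tree: B1←B0 B2←B0 B3←B2 B4←B2 B5←B0 B6←B0
Join-block Dom:
  B4: preds {B2,B3}: {B0,B2} ∩ {B0,B2,B3} = {B0,B2}; idom=B2
  B5: preds {B0,B2,B3}: {B0} ∩ {B0,B2} ∩ {B0,B2,B3} = {B0}; idom=B0
  B6: preds {B4,B5}: {B0,B2,B4} ∩ {B0,B5} = {B0}; idom=B0

DF walk-up:
  join B4 pred B2: · stop@B2
  join B4 pred B3: B3 stop@B2
  join B5 pred B0: · stop@B0
  join B5 pred B2: B2 stop@B0
  join B5 pred B3: B3→B2 stop@B0
  join B6 pred B4: B4→B2 stop@B0
  join B6 pred B5: B5 stop@B0
  DF(B0)=∅
  DF(B1)=∅
  DF(B2)={B5,B6}
  DF(B3)={B4,B5}
  DF(B4)={B6}
  DF(B5)={B6}
  DF(B6)=∅

DF(B3) = ["B4", "B5"]

Answer: ["B4", "B5"]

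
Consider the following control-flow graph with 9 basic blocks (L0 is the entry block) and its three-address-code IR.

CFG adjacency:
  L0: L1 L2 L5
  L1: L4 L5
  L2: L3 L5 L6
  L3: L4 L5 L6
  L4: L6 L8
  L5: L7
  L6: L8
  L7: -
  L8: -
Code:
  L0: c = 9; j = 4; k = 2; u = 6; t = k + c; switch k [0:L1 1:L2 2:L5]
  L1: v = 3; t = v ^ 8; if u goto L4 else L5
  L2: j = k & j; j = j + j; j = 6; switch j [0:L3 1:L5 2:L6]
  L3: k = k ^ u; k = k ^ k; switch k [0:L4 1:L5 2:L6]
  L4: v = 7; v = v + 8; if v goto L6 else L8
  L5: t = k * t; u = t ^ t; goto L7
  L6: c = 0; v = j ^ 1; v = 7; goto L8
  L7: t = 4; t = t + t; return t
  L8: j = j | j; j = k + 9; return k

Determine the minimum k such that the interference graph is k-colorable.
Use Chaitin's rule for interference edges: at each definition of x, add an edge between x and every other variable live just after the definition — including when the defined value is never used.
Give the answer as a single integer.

Answer: 4

Working:
def/use:
  L0: def={c,j,k,t,u} ue=∅
  L1: def={t,v} ue={u}
  L2: def={j} ue={j,k}
  L3: def={k} ue={k,u}
  L4: def={v} ue=∅
  L5: def={t,u} ue={k,t}
  L6: def={c,v} ue={j}
  L7: def={t} ue=∅
  L8: def={j} ue={j,k}

Liveness:
  live L0: ∅→{j,k,t,u}
  live L1: {j,k,u}→{j,k,t}
  live L2: {j,k,t,u}→{j,k,t,u}
  live L3: {j,k,t,u}→{j,k,t}
  live L4: {j,k}→{j,k}
  live L5: {k,t}→∅
  live L6: {j,k}→{j,k}
  live L7: ∅→∅
  live L8: {j,k}→∅

Conflict graph:
  c — {j,k,u}
  j — {c,k,t,u,v}
  k — {c,j,t,u,v}
  t — {j,k,u}
  u — {c,j,k,t,v}
  v — {j,k,u}

Chromatic number:
  clique {c,j,k,u} ⇒ need ≥ 4
  assign c→c3 j→c0 k→c1 t→c3 u→c2 v→c3 — no edge inside a register ⇒ χ ≤ 4
  χ = 4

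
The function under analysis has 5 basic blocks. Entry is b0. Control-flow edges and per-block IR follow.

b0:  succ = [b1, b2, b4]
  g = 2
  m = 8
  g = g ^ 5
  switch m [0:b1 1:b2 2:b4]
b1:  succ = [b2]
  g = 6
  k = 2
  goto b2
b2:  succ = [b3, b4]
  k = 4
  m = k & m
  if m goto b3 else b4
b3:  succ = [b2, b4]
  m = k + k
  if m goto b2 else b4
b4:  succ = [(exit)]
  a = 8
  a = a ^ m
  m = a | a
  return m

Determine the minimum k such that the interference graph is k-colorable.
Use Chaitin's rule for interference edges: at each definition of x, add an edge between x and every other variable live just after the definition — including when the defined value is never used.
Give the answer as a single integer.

def/use:
  b0: def={g,m} ue=∅
  b1: def={g,k} ue=∅
  b2: def={k,m} ue={m}
  b3: def={m} ue={k}
  b4: def={a,m} ue={m}

Backward fixpoint:
  live b0: ∅→{m}
  live b1: {m}→{m}
  live b2: {m}→{k,m}
  live b3: {k}→{m}
  live b4: {m}→∅

Conflict graph:
  a↔{m}
  g↔{m}
  k↔{m}
  m↔{a,g,k}

Chromatic number:
  lower bound: {a,m} mutually conflict ⇒ χ ≥ 2
  2-colouring: r0={m}  r1={a,g,k}
  χ = 2

Answer: 2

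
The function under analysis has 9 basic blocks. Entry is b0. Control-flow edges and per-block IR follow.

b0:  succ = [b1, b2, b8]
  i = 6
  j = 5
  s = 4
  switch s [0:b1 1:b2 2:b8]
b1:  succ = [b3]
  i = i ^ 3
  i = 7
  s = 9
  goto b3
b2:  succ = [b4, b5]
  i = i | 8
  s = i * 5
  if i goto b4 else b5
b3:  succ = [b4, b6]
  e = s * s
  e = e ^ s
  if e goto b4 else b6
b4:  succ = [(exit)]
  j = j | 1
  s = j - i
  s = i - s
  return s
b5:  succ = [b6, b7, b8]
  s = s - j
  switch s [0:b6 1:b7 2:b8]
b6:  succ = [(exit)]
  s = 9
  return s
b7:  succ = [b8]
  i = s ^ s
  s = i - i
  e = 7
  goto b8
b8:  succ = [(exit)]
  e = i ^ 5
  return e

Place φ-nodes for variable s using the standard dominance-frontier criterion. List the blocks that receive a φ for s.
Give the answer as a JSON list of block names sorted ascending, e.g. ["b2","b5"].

idom tree: b1←b0 b2←b0 b3←b1 b4←b0 b5←b2 b6←b0 b7←b5 b8←b0
Dom at joins:
  b4: preds {b2,b3}: {b0,b2} ∩ {b0,b1,b3} = {b0}; idom=b0
  b6: preds {b3,b5}: {b0,b1,b3} ∩ {b0,b2,b5} = {b0}; idom=b0
  b8: preds {b0,b5,b7}: {b0} ∩ {b0,b2,b5} ∩ {b0,b2,b5,b7} = {b0}; idom=b0

DF derivation:
  join b4 pred b2: b2 stop@b0
  join b4 pred b3: b3→b1 stop@b0
  join b6 pred b3: b3→b1 stop@b0
  join b6 pred b5: b5→b2 stop@b0
  join b8 pred b0: · stop@b0
  join b8 pred b5: b5→b2 stop@b0
  join b8 pred b7: b7→b5→b2 stop@b0
  b0: DF=∅
  b1: DF={b4,b6}
  b2: DF={b4,b6,b8}
  b3: DF={b4,b6}
  b4: DF=∅
  b5: DF={b6,b8}
  b6: DF=∅
  b7: DF={b8}
  b8: DF=∅

φ for s: defs {b0,b1,b2,b4,b5,b6,b7}
  DF⁺ = {b4,b6,b8}

Answer: ["b4", "b6", "b8"]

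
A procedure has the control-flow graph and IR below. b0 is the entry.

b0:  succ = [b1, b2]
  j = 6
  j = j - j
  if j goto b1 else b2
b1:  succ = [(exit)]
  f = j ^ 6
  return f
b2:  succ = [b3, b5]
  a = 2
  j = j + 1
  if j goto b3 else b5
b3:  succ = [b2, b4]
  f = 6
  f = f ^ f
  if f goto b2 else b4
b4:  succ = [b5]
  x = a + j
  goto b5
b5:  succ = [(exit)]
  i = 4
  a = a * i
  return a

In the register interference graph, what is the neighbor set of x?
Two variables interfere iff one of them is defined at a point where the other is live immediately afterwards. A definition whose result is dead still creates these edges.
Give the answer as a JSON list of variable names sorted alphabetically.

Answer: ["a"]

Working:
Per-block:
  b0: def={j} ue=∅
  b1: def={f} ue={j}
  b2: def={a,j} ue={j}
  b3: def={f} ue=∅
  b4: def={x} ue={a,j}
  b5: def={a,i} ue={a}

Live sets:
  b0: in=∅ out={j}
  b1: in={j} out=∅
  b2: in={j} out={a,j}
  b3: in={a,j} out={a,j}
  b4: in={a,j} out={a}
  b5: in={a} out=∅

Interfere edges:
  a: {f,i,j,x}
  f: {a,j}
  i: {a}
  j: {a,f}
  x: {a}

N(x) = ["a"]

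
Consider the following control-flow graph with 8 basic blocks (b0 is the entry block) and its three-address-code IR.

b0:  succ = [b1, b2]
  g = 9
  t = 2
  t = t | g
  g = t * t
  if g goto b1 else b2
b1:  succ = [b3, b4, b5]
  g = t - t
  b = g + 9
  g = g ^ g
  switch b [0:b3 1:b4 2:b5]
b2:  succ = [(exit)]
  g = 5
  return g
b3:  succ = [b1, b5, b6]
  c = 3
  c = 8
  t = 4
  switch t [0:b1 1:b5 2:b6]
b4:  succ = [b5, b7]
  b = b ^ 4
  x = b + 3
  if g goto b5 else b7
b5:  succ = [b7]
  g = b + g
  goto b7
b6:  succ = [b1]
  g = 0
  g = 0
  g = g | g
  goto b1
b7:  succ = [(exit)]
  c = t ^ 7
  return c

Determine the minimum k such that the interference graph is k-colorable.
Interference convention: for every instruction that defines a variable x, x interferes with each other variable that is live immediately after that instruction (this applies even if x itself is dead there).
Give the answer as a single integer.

Per-block:
  b0: {g,t} / ∅
  b1: {b,g} / {t}
  b2: {g} / ∅
  b3: {c,t} / ∅
  b4: {b,x} / {b,g}
  b5: {g} / {b,g}
  b6: {g} / ∅
  b7: {c} / {t}

Backward fixpoint:
  b0: in=∅ out={t}
  b1: in={t} out={b,g,t}
  b2: in=∅ out=∅
  b3: in={b,g} out={b,g,t}
  b4: in={b,g,t} out={b,g,t}
  b5: in={b,g,t} out={t}
  b6: in={t} out={t}
  b7: in={t} out=∅

Conflict graph:
  b — {c,g,t,x}
  c — {b,g}
  g — {b,c,t,x}
  t — {b,g,x}
  x — {b,g,t}

Colouring:
  {b,g,t,x} pairwise interfere (4-clique) ⇒ χ ≥ 4
  4-colouring: r0={b}  r1={g}  r2={c,t}  r3={x}
  χ = 4

Answer: 4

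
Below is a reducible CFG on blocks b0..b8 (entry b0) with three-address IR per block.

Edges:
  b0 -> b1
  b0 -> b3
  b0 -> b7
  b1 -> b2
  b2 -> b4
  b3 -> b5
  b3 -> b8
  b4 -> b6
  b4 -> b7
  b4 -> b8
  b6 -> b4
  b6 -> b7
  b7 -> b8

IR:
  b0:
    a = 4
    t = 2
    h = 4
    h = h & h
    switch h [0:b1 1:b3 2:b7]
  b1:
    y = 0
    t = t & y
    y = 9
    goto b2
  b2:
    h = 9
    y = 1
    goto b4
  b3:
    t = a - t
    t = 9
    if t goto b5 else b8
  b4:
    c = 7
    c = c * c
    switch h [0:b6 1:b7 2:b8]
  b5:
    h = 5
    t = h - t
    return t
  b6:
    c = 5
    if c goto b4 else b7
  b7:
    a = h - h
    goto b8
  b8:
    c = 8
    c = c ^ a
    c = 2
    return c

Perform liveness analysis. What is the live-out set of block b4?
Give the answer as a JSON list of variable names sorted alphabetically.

Answer: ["a", "h"]

Derivation:
Per-block:
  b0: {a,h,t} / ∅
  b1: {t,y} / {t}
  b2: {h,y} / ∅
  b3: {t} / {a,t}
  b4: {c} / {h}
  b5: {h,t} / {t}
  b6: {c} / ∅
  b7: {a} / {h}
  b8: {c} / {a}

Live sets:
  b0: in=∅ out={a,h,t}
  b1: in={a,t} out={a}
  b2: in={a} out={a,h}
  b3: in={a,t} out={a,t}
  b4: in={a,h} out={a,h}
  b5: in={t} out=∅
  b6: in={a,h} out={a,h}
  b7: in={h} out={a}
  b8: in={a} out=∅

live-out(b4) = ["a", "h"]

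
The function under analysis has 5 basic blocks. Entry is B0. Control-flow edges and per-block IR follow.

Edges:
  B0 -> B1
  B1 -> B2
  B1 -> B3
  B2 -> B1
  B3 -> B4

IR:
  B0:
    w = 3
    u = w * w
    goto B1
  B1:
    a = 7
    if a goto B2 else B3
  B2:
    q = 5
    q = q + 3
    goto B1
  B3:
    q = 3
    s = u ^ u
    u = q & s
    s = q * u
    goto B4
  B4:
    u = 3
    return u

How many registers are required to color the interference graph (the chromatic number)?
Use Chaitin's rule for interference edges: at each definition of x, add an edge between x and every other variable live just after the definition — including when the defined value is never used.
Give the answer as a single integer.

Answer: 2

Analysis:
def/use:
  B0: def={u,w} ue=∅
  B1: def={a} ue=∅
  B2: def={q} ue=∅
  B3: def={q,s,u} ue={u}
  B4: def={u} ue=∅

Liveness:
  live B0: ∅→{u}
  live B1: {u}→{u}
  live B2: {u}→{u}
  live B3: {u}→∅
  live B4: ∅→∅

Interfere edges:
  a — {u}
  q — {s,u}
  s — {q}
  u — {a,q}
  w — ∅

Registers:
  clique {a,u} ⇒ need ≥ 2
  2-colouring: R0={a,q,w}  R1={s,u}
  χ = 2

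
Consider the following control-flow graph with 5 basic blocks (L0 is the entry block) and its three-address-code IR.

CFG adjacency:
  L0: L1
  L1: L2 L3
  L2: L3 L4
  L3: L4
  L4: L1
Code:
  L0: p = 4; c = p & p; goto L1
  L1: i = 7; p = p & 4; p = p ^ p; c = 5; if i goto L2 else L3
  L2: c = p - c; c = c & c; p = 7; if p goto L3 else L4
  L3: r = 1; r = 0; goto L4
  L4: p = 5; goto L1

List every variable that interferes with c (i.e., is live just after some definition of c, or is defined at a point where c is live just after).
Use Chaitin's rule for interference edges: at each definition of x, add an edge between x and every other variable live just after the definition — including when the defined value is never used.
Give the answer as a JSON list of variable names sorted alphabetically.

def/use:
  L0: def={c,p} ue=∅
  L1: def={c,i,p} ue={p}
  L2: def={c,p} ue={c,p}
  L3: def={r} ue=∅
  L4: def={p} ue=∅

Backward fixpoint:
  L0: in=∅ out={p}
  L1: in={p} out={c,p}
  L2: in={c,p} out=∅
  L3: in=∅ out=∅
  L4: in=∅ out={p}

Conflict graph:
  c: {i,p}
  i: {c,p}
  p: {c,i}
  r: ∅

N(c) = ["i", "p"]

Answer: ["i", "p"]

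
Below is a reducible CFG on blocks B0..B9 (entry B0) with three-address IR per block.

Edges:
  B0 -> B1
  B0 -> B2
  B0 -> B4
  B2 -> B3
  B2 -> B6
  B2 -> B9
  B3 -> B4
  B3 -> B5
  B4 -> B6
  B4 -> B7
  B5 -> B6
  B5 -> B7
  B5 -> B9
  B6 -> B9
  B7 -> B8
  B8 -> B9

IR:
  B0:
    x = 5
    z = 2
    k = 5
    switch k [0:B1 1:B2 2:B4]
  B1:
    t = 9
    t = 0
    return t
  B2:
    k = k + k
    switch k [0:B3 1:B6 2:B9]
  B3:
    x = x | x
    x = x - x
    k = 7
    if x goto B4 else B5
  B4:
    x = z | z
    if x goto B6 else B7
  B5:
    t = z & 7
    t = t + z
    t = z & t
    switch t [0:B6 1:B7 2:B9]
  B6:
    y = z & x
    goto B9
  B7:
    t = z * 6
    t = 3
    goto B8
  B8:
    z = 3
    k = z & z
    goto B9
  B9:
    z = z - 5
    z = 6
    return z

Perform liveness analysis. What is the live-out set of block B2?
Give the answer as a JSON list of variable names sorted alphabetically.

Answer: ["x", "z"]

Derivation:
def/use:
  B0 def {k,x,z} use ∅
  B1 def {t} use ∅
  B2 def {k} use {k}
  B3 def {k,x} use {x}
  B4 def {x} use {z}
  B5 def {t} use {z}
  B6 def {y} use {x,z}
  B7 def {t} use {z}
  B8 def {k,z} use ∅
  B9 def {z} use {z}

Backward fixpoint:
  B0 li=∅ lo={k,x,z}
  B1 li=∅ lo=∅
  B2 li={k,x,z} lo={x,z}
  B3 li={x,z} lo={x,z}
  B4 li={z} lo={x,z}
  B5 li={x,z} lo={x,z}
  B6 li={x,z} lo={z}
  B7 li={z} lo=∅
  B8 li=∅ lo={z}
  B9 li={z} lo=∅

live-out(B2) = ["x", "z"]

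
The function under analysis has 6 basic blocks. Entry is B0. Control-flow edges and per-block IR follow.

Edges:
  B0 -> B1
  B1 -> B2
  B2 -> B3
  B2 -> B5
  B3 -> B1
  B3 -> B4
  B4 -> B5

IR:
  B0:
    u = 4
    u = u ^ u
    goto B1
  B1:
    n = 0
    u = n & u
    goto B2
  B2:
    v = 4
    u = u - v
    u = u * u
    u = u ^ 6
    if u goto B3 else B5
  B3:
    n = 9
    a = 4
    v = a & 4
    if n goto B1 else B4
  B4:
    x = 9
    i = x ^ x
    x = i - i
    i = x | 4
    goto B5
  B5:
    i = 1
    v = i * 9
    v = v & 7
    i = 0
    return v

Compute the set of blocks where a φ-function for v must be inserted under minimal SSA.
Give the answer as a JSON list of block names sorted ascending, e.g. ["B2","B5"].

Answer: ["B1", "B5"]

Derivation:
idom tree: B1←B0 B2←B1 B3←B2 B4←B3 B5←B2
Join-block Dom:
  B1: preds {B0,B3}: {B0} ∩ {B0,B1,B2,B3} = {B0}; idom=B0
  B5: preds {B2,B4}: {B0,B1,B2} ∩ {B0,B1,B2,B3,B4} = {B0,B1,B2}; idom=B2

DF derivation:
  join B1 pred B0: · stop@B0
  join B1 pred B3: B3→B2→B1 stop@B0
  join B5 pred B2: · stop@B2
  join B5 pred B4: B4→B3 stop@B2
  DF(B0)=∅
  DF(B1)={B1}
  DF(B2)={B1}
  DF(B3)={B1,B5}
  DF(B4)={B5}
  DF(B5)=∅

φ for v: defs {B2,B3,B5}
  DF⁺ = {B1,B5}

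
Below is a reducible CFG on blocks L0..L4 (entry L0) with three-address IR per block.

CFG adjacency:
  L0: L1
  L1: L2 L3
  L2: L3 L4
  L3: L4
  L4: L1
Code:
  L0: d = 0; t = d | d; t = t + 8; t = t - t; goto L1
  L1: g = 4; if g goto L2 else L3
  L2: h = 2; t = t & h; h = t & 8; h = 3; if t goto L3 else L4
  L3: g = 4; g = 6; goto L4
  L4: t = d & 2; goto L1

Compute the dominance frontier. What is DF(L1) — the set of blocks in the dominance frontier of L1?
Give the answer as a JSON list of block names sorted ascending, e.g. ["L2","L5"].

idom tree: L1←L0 L2←L1 L3←L1 L4←L1
Dom∩ at merges:
  L1: preds {L0,L4}: {L0} ∩ {L0,L1,L4} = {L0}; idom=L0
  L3: preds {L1,L2}: {L0,L1} ∩ {L0,L1,L2} = {L0,L1}; idom=L1
  L4: preds {L2,L3}: {L0,L1,L2} ∩ {L0,L1,L3} = {L0,L1}; idom=L1

Frontier:
  L1←L0: walk · to L0
  L1←L4: walk L4→L1 to L0
  L3←L1: walk · to L1
  L3←L2: walk L2 to L1
  L4←L2: walk L2 to L1
  L4←L3: walk L3 to L1
  DF(L0)=∅
  DF(L1)={L1}
  DF(L2)={L3,L4}
  DF(L3)={L4}
  DF(L4)={L1}

DF(L1) = ["L1"]

Answer: ["L1"]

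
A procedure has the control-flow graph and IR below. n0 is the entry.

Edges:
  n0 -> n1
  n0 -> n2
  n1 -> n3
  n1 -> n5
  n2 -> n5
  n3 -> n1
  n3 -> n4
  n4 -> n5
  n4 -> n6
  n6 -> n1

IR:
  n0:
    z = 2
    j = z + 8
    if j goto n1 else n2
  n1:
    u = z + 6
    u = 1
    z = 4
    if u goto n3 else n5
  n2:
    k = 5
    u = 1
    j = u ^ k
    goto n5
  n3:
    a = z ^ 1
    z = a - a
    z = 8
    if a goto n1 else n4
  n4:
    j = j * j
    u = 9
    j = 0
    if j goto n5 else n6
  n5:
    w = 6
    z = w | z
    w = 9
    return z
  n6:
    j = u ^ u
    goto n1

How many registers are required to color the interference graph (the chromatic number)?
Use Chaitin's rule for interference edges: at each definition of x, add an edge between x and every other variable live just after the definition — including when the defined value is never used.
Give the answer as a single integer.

Answer: 3

Analysis:
Block summaries:
  n0: {j,z} / ∅
  n1: {u,z} / {z}
  n2: {j,k,u} / ∅
  n3: {a,z} / {z}
  n4: {j,u} / {j}
  n5: {w,z} / {z}
  n6: {j} / {u}

Live sets:
  n0 li=∅ lo={j,z}
  n1 li={j,z} lo={j,z}
  n2 li={z} lo={z}
  n3 li={j,z} lo={j,z}
  n4 li={j,z} lo={u,z}
  n5 li={z} lo=∅
  n6 li={u,z} lo={j,z}

Interference:
  a: {j,z}
  j: {a,u,z}
  k: {u,z}
  u: {j,k,z}
  w: {z}
  z: {a,j,k,u,w}

Colouring:
  clique {a,j,z} ⇒ need ≥ 3
  assign a→c2 j→c1 k→c1 u→c2 w→c1 z→c0 — no edge inside a register ⇒ χ ≤ 3
  χ = 3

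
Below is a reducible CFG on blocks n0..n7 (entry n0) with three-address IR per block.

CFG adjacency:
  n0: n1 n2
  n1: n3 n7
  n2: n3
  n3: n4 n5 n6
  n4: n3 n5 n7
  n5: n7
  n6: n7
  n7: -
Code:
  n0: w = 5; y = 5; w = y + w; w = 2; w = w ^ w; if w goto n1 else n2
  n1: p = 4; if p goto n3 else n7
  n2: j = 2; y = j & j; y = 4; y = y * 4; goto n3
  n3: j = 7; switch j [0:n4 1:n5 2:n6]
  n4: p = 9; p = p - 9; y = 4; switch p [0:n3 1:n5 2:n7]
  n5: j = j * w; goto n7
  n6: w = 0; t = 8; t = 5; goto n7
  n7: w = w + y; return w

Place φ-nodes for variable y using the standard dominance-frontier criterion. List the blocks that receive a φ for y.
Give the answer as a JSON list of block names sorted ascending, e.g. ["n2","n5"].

idom tree: n1←n0 n2←n0 n3←n0 n4←n3 n5←n3 n6←n3 n7←n0
Dom∩ at merges:
  n3: preds {n1,n2,n4}: {n0,n1} ∩ {n0,n2} ∩ {n0,n3,n4} = {n0}; idom=n0
  n5: preds {n3,n4}: {n0,n3} ∩ {n0,n3,n4} = {n0,n3}; idom=n3
  n7: preds {n1,n4,n5,n6}: {n0,n1} ∩ {n0,n3,n4} ∩ {n0,n3,n5} ∩ {n0,n3,n6} = {n0}; idom=n0

Frontier:
  join n3 pred n1: n1 stop@n0
  join n3 pred n2: n2 stop@n0
  join n3 pred n4: n4→n3 stop@n0
  join n5 pred n3: · stop@n3
  join n5 pred n4: n4 stop@n3
  join n7 pred n1: n1 stop@n0
  join n7 pred n4: n4→n3 stop@n0
  join n7 pred n5: n5→n3 stop@n0
  join n7 pred n6: n6→n3 stop@n0
  n0: DF=∅
  n1: DF={n3,n7}
  n2: DF={n3}
  n3: DF={n3,n7}
  n4: DF={n3,n5,n7}
  n5: DF={n7}
  n6: DF={n7}
  n7: DF=∅

φ for y: defs {n0,n2,n4}
  DF⁺ = {n3,n5,n7}

Answer: ["n3", "n5", "n7"]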